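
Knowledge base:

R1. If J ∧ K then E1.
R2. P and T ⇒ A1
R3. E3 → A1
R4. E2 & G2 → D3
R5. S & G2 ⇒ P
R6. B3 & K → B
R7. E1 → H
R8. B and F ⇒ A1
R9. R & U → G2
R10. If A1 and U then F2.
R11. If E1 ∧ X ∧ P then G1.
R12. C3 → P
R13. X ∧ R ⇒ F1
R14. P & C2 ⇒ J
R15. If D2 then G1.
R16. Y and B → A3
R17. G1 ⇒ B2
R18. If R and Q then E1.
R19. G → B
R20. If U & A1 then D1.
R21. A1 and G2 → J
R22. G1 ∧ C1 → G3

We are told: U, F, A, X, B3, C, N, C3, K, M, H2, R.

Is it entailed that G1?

B  (by R6: B3, K)
A1  (by R8: B, F)
G2  (by R9: R, U)
P  (by R12: C3)
J  (by R21: A1, G2)
E1  (by R1: J, K)
G1  (by R11: E1, X, P)

Yes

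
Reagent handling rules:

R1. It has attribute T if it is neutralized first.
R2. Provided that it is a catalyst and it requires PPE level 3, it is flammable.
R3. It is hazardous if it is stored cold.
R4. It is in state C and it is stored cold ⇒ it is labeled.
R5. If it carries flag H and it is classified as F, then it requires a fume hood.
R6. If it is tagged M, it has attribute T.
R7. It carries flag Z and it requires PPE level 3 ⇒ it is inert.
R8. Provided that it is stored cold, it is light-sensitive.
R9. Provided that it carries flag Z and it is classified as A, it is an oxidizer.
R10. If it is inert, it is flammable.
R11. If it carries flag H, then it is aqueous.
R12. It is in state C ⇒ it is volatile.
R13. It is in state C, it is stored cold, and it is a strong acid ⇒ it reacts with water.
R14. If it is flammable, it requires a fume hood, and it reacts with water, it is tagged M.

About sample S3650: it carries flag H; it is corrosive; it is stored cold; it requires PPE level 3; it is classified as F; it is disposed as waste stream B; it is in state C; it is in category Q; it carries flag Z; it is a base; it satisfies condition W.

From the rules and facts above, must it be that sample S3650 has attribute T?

Forward chaining from the given facts derives: is hazardous, is labeled, requires a fume hood, is inert, is light-sensitive, is flammable, is aqueous, is volatile.
Rules concluding "it has attribute T": R1 needs "it is neutralized first"; R6 needs "it is tagged M" — none of these are established.

No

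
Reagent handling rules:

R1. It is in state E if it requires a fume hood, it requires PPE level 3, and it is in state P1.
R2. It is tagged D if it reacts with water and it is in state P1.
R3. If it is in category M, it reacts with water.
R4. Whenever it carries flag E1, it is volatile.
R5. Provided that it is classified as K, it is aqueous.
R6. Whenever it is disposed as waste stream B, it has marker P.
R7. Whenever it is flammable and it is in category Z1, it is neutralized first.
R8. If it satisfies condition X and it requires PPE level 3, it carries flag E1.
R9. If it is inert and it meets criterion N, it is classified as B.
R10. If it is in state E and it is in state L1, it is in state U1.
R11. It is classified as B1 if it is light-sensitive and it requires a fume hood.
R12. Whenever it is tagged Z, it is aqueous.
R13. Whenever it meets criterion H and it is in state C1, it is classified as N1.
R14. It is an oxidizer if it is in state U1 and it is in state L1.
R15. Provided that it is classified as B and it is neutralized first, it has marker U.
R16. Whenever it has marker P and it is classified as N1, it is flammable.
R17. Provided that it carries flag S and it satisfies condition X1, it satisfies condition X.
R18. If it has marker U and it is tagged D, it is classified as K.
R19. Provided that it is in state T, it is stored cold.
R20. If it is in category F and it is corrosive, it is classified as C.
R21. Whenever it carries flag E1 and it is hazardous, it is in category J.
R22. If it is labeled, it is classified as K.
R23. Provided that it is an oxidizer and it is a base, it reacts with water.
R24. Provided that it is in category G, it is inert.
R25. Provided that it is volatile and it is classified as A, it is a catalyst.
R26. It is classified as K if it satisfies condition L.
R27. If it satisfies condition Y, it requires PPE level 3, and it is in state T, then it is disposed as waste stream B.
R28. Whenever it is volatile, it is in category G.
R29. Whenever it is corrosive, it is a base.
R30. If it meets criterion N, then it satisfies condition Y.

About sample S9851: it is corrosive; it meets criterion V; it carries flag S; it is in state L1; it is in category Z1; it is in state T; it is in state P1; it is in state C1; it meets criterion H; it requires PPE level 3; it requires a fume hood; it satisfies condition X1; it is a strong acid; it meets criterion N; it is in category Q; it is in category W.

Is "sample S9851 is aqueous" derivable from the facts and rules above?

Yes

By R1 (it requires a fume hood, it requires PPE level 3, it is in state P1): it is in state E.
By R10 (it is in state E, it is in state L1): it is in state U1.
By R13 (it meets criterion H, it is in state C1): it is classified as N1.
By R14 (it is in state U1, it is in state L1): it is an oxidizer.
By R17 (it carries flag S, it satisfies condition X1): it satisfies condition X.
By R29 (it is corrosive): it is a base.
By R30 (it meets criterion N): it satisfies condition Y.
By R8 (it satisfies condition X, it requires PPE level 3): it carries flag E1.
By R23 (it is an oxidizer, it is a base): it reacts with water.
By R27 (it satisfies condition Y, it requires PPE level 3, it is in state T): it is disposed as waste stream B.
By R2 (it reacts with water, it is in state P1): it is tagged D.
By R4 (it carries flag E1): it is volatile.
By R6 (it is disposed as waste stream B): it has marker P.
By R16 (it has marker P, it is classified as N1): it is flammable.
By R28 (it is volatile): it is in category G.
By R7 (it is flammable, it is in category Z1): it is neutralized first.
By R24 (it is in category G): it is inert.
By R9 (it is inert, it meets criterion N): it is classified as B.
By R15 (it is classified as B, it is neutralized first): it has marker U.
By R18 (it has marker U, it is tagged D): it is classified as K.
By R5 (it is classified as K): it is aqueous.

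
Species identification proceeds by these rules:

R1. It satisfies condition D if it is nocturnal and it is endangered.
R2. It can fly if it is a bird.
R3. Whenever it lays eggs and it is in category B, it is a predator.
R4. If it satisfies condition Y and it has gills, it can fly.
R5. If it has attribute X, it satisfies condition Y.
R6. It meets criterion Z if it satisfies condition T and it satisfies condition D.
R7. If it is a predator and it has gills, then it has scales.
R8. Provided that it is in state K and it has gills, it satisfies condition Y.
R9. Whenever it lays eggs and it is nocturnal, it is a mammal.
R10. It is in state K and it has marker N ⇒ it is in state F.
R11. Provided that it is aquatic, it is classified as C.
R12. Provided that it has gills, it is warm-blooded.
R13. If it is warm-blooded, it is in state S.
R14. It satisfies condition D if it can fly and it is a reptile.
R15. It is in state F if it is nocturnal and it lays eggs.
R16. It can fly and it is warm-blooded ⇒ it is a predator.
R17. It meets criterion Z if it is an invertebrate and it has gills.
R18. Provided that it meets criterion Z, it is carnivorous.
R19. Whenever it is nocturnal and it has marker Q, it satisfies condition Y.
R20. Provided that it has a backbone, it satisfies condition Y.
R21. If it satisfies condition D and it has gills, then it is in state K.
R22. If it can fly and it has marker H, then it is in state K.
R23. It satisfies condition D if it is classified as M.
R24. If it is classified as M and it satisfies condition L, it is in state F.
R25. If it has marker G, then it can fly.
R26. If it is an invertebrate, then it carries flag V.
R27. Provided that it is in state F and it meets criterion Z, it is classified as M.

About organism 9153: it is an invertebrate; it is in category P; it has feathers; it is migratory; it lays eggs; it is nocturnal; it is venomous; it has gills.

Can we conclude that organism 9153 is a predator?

Yes

By R12 (it has gills): it is warm-blooded.
By R15 (it is nocturnal, it lays eggs): it is in state F.
By R17 (it is an invertebrate, it has gills): it meets criterion Z.
By R27 (it is in state F, it meets criterion Z): it is classified as M.
By R23 (it is classified as M): it satisfies condition D.
By R21 (it satisfies condition D, it has gills): it is in state K.
By R8 (it is in state K, it has gills): it satisfies condition Y.
By R4 (it satisfies condition Y, it has gills): it can fly.
By R16 (it can fly, it is warm-blooded): it is a predator.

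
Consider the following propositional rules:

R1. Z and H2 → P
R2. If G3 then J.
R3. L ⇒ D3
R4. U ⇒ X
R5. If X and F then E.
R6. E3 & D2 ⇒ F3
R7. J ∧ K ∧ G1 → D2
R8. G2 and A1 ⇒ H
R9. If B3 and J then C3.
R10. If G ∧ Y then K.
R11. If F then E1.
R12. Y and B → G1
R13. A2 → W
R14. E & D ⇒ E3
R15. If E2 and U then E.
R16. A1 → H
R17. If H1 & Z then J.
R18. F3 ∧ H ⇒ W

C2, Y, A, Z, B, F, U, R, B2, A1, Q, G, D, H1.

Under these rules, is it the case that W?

X  (by R4: U)
E  (by R5: X, F)
K  (by R10: G, Y)
G1  (by R12: Y, B)
E3  (by R14: E, D)
H  (by R16: A1)
J  (by R17: H1, Z)
D2  (by R7: J, K, G1)
F3  (by R6: E3, D2)
W  (by R18: F3, H)

Yes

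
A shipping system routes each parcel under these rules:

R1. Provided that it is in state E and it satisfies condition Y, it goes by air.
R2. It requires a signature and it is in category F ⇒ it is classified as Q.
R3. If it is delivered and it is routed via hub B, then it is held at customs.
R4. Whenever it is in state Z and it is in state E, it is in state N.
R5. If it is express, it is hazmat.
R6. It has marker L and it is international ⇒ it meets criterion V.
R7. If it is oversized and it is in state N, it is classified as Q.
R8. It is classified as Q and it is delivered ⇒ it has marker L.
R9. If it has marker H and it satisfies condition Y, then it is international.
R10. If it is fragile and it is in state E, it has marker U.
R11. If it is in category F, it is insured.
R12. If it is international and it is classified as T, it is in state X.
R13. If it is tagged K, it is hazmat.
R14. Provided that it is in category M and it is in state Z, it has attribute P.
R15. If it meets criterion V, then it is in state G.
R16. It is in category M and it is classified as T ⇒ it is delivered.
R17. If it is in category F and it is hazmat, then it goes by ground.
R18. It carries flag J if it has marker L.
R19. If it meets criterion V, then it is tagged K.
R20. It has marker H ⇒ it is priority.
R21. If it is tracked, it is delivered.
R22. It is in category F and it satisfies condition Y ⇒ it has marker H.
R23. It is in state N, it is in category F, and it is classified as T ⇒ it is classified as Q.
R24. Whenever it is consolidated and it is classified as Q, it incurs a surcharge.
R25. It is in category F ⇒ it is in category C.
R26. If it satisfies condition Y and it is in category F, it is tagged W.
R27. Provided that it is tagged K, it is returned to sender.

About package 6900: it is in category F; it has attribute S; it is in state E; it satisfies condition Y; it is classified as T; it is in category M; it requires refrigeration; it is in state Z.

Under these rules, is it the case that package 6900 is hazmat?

By R4 (it is in state Z, it is in state E): it is in state N.
By R16 (it is in category M, it is classified as T): it is delivered.
By R22 (it is in category F, it satisfies condition Y): it has marker H.
By R23 (it is in state N, it is in category F, it is classified as T): it is classified as Q.
By R8 (it is classified as Q, it is delivered): it has marker L.
By R9 (it has marker H, it satisfies condition Y): it is international.
By R6 (it has marker L, it is international): it meets criterion V.
By R19 (it meets criterion V): it is tagged K.
By R13 (it is tagged K): it is hazmat.

Yes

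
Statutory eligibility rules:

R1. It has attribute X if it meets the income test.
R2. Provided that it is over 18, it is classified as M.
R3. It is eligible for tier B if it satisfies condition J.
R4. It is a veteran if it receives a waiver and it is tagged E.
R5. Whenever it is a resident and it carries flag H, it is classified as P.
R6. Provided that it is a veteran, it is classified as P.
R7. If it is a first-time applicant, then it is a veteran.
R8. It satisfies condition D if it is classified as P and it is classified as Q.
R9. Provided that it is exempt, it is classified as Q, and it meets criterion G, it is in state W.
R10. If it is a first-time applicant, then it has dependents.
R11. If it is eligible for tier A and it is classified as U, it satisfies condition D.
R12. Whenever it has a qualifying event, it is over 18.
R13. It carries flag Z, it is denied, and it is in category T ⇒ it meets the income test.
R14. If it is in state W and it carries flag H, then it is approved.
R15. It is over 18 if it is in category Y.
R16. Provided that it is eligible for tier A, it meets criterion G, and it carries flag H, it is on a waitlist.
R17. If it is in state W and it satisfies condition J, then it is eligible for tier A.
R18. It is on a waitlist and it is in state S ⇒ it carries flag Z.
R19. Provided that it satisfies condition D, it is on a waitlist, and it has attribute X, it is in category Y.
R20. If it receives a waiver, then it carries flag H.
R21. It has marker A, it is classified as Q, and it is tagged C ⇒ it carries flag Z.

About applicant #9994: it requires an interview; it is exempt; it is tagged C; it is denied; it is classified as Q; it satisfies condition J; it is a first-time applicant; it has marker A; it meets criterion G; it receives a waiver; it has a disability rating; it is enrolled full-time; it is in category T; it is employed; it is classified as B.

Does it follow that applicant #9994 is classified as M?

Yes

By R7 (it is a first-time applicant): it is a veteran.
By R9 (it is exempt, it is classified as Q, it meets criterion G): it is in state W.
By R17 (it is in state W, it satisfies condition J): it is eligible for tier A.
By R20 (it receives a waiver): it carries flag H.
By R21 (it has marker A, it is classified as Q, it is tagged C): it carries flag Z.
By R6 (it is a veteran): it is classified as P.
By R8 (it is classified as P, it is classified as Q): it satisfies condition D.
By R13 (it carries flag Z, it is denied, it is in category T): it meets the income test.
By R16 (it is eligible for tier A, it meets criterion G, it carries flag H): it is on a waitlist.
By R1 (it meets the income test): it has attribute X.
By R19 (it satisfies condition D, it is on a waitlist, it has attribute X): it is in category Y.
By R15 (it is in category Y): it is over 18.
By R2 (it is over 18): it is classified as M.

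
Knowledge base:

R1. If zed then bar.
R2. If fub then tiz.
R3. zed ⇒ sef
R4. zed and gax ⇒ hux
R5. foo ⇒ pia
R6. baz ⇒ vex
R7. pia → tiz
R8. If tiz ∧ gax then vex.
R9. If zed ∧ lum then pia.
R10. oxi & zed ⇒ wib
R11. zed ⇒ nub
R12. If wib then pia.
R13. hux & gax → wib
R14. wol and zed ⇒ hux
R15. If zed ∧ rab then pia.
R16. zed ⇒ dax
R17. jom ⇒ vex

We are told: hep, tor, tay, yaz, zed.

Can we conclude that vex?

No

Forward chaining from the given facts derives: bar, sef, nub, dax.
Rules concluding vex: R6 needs baz; R8 needs tiz; R17 needs jom — none of these are established.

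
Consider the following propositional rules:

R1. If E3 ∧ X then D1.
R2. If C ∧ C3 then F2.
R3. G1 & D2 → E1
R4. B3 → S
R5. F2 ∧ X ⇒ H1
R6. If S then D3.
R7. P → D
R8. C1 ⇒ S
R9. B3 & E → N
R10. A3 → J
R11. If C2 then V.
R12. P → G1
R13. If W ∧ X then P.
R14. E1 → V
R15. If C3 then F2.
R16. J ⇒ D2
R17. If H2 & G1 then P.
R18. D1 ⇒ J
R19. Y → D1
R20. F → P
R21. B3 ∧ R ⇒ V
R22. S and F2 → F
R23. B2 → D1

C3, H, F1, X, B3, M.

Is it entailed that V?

Forward chaining from the given facts derives: S, D3, F2, F, H1, P, D, G1.
Rules concluding V: R11 needs C2; R14 needs E1; R21 needs R — none of these are established.

No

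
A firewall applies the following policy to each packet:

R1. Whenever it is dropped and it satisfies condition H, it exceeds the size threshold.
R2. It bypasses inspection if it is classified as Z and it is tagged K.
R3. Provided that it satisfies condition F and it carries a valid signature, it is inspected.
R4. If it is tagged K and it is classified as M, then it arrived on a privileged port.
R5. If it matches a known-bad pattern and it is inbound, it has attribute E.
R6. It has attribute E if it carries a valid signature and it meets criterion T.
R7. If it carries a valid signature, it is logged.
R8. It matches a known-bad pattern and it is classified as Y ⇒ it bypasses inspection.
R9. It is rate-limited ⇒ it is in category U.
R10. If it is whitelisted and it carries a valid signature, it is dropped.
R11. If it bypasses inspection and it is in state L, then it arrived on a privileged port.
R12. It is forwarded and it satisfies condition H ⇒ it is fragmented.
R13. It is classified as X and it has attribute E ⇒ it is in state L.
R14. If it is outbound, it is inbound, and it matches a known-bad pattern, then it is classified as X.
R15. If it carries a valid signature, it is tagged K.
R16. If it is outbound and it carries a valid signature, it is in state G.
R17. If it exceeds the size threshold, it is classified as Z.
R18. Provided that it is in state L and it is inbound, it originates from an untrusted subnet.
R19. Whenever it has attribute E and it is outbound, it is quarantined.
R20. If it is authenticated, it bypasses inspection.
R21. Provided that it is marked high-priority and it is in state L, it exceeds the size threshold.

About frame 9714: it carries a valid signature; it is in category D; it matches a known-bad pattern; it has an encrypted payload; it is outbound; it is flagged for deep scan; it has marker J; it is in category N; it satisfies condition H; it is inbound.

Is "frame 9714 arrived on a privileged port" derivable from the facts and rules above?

Forward chaining from the given facts derives: has attribute E, is logged, is classified as X, is tagged K, is in state G, is quarantined, is in state L, originates from an untrusted subnet.
Rules concluding "it arrived on a privileged port": R4 needs "it is classified as M"; R11 needs "it bypasses inspection" — none of these are established.

No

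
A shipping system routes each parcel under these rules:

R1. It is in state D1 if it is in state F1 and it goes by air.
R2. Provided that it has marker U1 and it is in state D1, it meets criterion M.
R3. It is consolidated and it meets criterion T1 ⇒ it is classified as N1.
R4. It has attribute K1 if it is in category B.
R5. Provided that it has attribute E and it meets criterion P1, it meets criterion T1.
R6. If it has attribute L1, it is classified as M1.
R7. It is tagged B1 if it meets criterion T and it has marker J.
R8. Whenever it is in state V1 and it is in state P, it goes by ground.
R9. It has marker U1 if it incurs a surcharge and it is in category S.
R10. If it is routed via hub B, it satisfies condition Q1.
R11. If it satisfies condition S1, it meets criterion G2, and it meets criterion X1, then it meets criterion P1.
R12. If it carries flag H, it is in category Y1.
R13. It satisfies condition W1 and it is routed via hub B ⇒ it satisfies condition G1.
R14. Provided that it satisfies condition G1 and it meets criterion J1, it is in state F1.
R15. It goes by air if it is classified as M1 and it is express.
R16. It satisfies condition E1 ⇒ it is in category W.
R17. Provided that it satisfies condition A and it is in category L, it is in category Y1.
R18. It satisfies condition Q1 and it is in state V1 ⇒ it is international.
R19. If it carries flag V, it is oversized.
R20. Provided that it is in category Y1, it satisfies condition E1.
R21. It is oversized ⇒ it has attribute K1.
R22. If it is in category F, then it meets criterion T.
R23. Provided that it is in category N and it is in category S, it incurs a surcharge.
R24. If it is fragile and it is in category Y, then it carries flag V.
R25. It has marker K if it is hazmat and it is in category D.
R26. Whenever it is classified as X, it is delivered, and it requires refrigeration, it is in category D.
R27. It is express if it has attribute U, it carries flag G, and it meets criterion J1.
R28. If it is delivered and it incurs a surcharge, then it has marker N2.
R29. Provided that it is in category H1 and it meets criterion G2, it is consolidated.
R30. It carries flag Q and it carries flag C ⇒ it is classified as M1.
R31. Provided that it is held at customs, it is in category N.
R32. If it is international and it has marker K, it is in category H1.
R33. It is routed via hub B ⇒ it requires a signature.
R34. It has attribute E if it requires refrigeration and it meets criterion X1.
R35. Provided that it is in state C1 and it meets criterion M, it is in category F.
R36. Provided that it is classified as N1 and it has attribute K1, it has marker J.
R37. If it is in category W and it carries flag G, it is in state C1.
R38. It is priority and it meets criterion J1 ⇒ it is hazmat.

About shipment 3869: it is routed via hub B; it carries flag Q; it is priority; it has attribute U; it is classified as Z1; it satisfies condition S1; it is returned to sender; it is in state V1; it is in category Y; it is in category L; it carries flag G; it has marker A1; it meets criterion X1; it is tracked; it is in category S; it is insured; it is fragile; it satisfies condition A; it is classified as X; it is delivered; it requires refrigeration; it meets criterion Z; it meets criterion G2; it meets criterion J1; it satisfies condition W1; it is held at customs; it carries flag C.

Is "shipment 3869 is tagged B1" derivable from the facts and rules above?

By R10 (it is routed via hub B): it satisfies condition Q1.
By R11 (it satisfies condition S1, it meets criterion G2, it meets criterion X1): it meets criterion P1.
By R13 (it satisfies condition W1, it is routed via hub B): it satisfies condition G1.
By R14 (it satisfies condition G1, it meets criterion J1): it is in state F1.
By R17 (it satisfies condition A, it is in category L): it is in category Y1.
By R18 (it satisfies condition Q1, it is in state V1): it is international.
By R20 (it is in category Y1): it satisfies condition E1.
By R24 (it is fragile, it is in category Y): it carries flag V.
By R26 (it is classified as X, it is delivered, it requires refrigeration): it is in category D.
By R27 (it has attribute U, it carries flag G, it meets criterion J1): it is express.
By R30 (it carries flag Q, it carries flag C): it is classified as M1.
By R31 (it is held at customs): it is in category N.
By R34 (it requires refrigeration, it meets criterion X1): it has attribute E.
By R38 (it is priority, it meets criterion J1): it is hazmat.
By R5 (it has attribute E, it meets criterion P1): it meets criterion T1.
By R15 (it is classified as M1, it is express): it goes by air.
By R16 (it satisfies condition E1): it is in category W.
By R19 (it carries flag V): it is oversized.
By R21 (it is oversized): it has attribute K1.
By R23 (it is in category N, it is in category S): it incurs a surcharge.
By R25 (it is hazmat, it is in category D): it has marker K.
By R32 (it is international, it has marker K): it is in category H1.
By R37 (it is in category W, it carries flag G): it is in state C1.
By R1 (it is in state F1, it goes by air): it is in state D1.
By R9 (it incurs a surcharge, it is in category S): it has marker U1.
By R29 (it is in category H1, it meets criterion G2): it is consolidated.
By R2 (it has marker U1, it is in state D1): it meets criterion M.
By R3 (it is consolidated, it meets criterion T1): it is classified as N1.
By R35 (it is in state C1, it meets criterion M): it is in category F.
By R36 (it is classified as N1, it has attribute K1): it has marker J.
By R22 (it is in category F): it meets criterion T.
By R7 (it meets criterion T, it has marker J): it is tagged B1.

Yes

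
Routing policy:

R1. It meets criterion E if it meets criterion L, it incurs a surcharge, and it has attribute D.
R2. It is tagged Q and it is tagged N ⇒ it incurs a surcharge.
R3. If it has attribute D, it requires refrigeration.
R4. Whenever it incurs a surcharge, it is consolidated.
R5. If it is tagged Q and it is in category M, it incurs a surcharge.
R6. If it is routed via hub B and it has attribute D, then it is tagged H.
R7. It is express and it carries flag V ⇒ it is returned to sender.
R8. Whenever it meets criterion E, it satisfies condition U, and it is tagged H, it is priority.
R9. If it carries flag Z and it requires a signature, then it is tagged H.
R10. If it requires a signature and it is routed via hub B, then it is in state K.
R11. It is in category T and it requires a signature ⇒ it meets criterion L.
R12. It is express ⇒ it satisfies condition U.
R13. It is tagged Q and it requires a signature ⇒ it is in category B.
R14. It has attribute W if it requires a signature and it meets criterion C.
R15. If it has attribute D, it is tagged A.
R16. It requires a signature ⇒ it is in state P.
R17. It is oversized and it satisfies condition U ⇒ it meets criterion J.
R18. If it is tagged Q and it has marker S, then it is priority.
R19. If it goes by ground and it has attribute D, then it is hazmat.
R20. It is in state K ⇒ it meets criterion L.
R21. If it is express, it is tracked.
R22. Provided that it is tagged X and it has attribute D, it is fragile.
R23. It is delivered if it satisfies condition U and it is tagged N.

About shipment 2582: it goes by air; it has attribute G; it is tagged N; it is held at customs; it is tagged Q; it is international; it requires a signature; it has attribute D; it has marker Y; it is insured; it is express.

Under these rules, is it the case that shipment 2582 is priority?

Forward chaining from the given facts derives: incurs a surcharge, requires refrigeration, is consolidated, satisfies condition U, is in category B, is tagged A, is in state P, is tracked, is delivered.
Rules concluding "it is priority": R8 needs "it meets criterion E"; R18 needs "it has marker S" — none of these are established.

No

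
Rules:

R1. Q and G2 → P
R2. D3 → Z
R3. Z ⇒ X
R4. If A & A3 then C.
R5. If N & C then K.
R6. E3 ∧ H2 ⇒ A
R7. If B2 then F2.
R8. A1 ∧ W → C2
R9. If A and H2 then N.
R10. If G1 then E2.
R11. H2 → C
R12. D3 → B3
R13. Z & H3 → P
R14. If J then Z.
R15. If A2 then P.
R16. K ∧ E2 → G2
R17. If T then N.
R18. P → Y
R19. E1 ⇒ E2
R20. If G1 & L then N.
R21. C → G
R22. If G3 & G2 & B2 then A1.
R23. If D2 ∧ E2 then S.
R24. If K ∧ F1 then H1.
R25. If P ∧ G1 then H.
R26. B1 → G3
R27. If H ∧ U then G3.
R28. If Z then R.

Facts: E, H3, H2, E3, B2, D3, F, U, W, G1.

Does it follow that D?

Forward chaining from the given facts derives: Z, X, A, F2, N, E2, C, B3, P, Y, G, H, G3, R, K, G2, A1, C2.
No rule has D as its conclusion, and it is not among the given facts.

No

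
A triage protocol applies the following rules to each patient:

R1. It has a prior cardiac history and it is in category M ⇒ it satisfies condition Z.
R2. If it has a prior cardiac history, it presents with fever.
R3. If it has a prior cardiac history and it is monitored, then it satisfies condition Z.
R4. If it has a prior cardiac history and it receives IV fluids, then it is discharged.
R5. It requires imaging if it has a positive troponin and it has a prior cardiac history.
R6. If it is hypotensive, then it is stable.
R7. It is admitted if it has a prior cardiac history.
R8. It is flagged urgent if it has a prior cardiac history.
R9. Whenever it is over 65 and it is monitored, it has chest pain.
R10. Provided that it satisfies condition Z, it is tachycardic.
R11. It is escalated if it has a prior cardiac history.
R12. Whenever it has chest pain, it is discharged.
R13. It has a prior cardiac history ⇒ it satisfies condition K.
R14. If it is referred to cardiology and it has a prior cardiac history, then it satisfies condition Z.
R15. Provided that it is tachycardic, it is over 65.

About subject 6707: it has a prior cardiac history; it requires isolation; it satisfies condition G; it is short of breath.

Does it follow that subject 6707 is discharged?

Forward chaining from the given facts derives: presents with fever, is admitted, is flagged urgent, is escalated, satisfies condition K.
Rules concluding "it is discharged": R4 needs "it receives IV fluids"; R12 needs "it has chest pain" — none of these are established.

No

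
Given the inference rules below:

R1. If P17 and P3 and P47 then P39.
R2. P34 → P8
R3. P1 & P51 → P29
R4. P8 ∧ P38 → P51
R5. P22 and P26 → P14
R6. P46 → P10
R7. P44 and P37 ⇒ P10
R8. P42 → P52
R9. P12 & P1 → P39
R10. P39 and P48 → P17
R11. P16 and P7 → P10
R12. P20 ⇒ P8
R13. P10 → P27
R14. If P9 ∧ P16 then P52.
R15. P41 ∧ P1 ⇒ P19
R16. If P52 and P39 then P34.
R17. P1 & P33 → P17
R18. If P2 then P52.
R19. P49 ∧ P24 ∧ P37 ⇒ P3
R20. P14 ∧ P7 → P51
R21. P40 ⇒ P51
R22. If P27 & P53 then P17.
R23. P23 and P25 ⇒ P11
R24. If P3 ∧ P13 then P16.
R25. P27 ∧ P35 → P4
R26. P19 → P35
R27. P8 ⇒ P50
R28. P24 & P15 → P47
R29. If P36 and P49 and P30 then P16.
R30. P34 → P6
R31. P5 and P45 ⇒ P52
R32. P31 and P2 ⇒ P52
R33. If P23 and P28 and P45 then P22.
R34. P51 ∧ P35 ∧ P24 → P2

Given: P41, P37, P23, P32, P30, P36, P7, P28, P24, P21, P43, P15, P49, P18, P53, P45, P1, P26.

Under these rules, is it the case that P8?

Yes

P19  (by R15: P41, P1)
P3  (by R19: P49, P24, P37)
P35  (by R26: P19)
P47  (by R28: P24, P15)
P16  (by R29: P36, P49, P30)
P22  (by R33: P23, P28, P45)
P14  (by R5: P22, P26)
P10  (by R11: P16, P7)
P27  (by R13: P10)
P51  (by R20: P14, P7)
P17  (by R22: P27, P53)
P2  (by R34: P51, P35, P24)
P39  (by R1: P17, P3, P47)
P52  (by R18: P2)
P34  (by R16: P52, P39)
P8  (by R2: P34)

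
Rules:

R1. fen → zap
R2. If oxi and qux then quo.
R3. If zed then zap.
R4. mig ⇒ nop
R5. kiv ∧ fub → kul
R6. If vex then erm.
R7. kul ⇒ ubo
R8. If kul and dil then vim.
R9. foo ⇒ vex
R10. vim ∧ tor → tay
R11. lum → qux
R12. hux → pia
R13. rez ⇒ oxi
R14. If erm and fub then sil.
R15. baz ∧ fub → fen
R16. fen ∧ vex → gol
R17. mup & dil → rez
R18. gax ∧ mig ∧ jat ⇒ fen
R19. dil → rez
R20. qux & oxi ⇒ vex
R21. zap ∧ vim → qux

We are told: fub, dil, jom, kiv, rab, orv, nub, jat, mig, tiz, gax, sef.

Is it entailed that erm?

kul  (by R5: kiv, fub)
vim  (by R8: kul, dil)
fen  (by R18: gax, mig, jat)
rez  (by R19: dil)
zap  (by R1: fen)
oxi  (by R13: rez)
qux  (by R21: zap, vim)
vex  (by R20: qux, oxi)
erm  (by R6: vex)

Yes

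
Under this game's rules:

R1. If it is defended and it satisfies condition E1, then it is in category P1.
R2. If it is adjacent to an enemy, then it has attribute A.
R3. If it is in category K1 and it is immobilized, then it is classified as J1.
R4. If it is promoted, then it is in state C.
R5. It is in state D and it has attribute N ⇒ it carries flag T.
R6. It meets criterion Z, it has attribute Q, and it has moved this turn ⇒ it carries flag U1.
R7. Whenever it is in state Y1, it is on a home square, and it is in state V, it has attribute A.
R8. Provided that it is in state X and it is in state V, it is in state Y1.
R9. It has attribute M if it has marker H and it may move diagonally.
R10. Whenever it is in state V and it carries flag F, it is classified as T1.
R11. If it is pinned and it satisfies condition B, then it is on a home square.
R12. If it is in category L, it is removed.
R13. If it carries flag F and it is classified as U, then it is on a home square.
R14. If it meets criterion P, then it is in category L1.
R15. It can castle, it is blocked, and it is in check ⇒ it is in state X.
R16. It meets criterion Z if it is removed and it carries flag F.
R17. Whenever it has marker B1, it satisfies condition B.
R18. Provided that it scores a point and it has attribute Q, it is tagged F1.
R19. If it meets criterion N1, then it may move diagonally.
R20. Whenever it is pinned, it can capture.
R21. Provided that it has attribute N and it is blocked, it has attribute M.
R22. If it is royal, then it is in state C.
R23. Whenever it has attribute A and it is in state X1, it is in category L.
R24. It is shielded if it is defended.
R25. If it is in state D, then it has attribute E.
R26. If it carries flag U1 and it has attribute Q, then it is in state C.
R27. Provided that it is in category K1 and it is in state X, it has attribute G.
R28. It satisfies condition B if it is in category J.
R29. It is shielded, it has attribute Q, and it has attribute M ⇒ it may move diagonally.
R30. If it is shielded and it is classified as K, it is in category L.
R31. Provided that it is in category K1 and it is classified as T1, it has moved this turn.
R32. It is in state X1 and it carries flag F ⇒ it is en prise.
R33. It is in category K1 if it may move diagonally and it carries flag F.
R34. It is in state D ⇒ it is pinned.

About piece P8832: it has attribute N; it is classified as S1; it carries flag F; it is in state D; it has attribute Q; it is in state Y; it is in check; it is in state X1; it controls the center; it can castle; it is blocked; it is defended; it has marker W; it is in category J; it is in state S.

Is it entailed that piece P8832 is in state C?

Forward chaining from the given facts derives: carries flag T, is in state X, has attribute M, is shielded, has attribute E, satisfies condition B, may move diagonally, is en prise, is in category K1, is pinned, is on a home square, can capture, has attribute G.
Rules concluding "it is in state C": R4 needs "it is promoted"; R22 needs "it is royal"; R26 needs "it carries flag U1" — none of these are established.

No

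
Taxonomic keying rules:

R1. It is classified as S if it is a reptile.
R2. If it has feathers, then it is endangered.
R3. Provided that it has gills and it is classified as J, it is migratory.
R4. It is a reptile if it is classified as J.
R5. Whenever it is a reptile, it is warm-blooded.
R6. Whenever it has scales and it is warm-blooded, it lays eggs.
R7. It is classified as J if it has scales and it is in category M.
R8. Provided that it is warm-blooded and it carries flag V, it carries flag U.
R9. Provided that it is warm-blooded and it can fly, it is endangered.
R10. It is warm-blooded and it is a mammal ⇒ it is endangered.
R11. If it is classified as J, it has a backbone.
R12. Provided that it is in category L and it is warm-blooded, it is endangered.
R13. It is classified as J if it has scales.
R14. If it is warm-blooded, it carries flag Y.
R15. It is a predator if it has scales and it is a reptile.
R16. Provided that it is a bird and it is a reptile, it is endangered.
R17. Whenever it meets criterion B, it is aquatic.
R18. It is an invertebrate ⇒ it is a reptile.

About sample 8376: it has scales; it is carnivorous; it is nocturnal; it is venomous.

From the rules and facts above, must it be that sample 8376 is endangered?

No

Forward chaining from the given facts derives: is classified as J, is a reptile, is warm-blooded, lays eggs, has a backbone, carries flag Y, is a predator, is classified as S.
Rules concluding "it is endangered": R2 needs "it has feathers"; R9 needs "it can fly"; R10 needs "it is a mammal"; R12 needs "it is in category L"; R16 needs "it is a bird" — none of these are established.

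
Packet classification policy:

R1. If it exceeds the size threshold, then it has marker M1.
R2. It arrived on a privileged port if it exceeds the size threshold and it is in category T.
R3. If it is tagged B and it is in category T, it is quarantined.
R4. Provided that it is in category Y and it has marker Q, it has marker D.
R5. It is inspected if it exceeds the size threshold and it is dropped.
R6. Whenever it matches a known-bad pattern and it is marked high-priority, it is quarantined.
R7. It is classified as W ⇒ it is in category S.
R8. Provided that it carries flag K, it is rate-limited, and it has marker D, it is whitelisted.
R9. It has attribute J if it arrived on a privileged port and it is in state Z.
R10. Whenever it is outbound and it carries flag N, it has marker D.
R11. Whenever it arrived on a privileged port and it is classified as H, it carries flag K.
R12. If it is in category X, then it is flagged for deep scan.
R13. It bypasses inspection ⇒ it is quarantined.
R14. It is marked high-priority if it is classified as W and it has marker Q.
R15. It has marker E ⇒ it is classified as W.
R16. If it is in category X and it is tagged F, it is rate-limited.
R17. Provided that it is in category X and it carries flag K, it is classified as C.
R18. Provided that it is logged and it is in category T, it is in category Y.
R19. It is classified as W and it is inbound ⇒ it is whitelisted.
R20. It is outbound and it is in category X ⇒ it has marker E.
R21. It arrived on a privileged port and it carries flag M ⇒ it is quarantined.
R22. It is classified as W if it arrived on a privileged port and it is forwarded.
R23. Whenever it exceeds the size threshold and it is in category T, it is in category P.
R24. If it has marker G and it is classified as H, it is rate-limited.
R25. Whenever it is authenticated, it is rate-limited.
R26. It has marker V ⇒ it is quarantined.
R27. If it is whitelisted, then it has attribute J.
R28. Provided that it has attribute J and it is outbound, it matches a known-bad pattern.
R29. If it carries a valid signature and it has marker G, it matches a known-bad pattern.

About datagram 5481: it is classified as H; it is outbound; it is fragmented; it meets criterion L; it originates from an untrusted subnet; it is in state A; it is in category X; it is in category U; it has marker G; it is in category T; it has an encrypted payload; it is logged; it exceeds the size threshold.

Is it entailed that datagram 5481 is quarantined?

No

Forward chaining from the given facts derives: has marker M1, arrived on a privileged port, carries flag K, is flagged for deep scan, is classified as C, is in category Y, has marker E, is in category P, is rate-limited, is classified as W, is in category S.
Rules concluding "it is quarantined": R3 needs "it is tagged B"; R6 needs "it matches a known-bad pattern"; R13 needs "it bypasses inspection"; R21 needs "it carries flag M"; R26 needs "it has marker V" — none of these are established.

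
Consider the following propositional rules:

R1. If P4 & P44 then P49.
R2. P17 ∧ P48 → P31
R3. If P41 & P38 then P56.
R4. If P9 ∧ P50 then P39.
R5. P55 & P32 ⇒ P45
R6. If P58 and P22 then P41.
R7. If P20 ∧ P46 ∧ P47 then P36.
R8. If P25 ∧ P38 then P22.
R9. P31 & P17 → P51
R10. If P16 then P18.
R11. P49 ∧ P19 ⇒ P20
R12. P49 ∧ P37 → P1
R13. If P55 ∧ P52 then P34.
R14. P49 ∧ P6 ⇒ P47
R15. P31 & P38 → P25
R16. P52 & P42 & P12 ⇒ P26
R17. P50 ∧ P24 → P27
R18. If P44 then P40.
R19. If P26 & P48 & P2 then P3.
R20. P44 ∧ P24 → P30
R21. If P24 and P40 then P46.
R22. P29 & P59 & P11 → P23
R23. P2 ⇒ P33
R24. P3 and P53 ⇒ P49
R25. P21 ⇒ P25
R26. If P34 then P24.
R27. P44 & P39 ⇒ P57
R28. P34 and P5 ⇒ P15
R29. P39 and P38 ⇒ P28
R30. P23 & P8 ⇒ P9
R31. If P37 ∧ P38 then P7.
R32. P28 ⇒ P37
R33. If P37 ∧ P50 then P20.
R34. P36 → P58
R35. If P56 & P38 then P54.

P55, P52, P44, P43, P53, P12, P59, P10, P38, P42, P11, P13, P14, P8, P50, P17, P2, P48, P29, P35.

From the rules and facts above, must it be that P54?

No

Forward chaining from the given facts derives: P31, P51, P34, P25, P26, P40, P3, P23, P33, P49, P24, P9, P39, P22, P27, P30, P46, P57, P28, P37, P20, P1, P7.
The only rule concluding P54 is R35, which needs P56; that is never established.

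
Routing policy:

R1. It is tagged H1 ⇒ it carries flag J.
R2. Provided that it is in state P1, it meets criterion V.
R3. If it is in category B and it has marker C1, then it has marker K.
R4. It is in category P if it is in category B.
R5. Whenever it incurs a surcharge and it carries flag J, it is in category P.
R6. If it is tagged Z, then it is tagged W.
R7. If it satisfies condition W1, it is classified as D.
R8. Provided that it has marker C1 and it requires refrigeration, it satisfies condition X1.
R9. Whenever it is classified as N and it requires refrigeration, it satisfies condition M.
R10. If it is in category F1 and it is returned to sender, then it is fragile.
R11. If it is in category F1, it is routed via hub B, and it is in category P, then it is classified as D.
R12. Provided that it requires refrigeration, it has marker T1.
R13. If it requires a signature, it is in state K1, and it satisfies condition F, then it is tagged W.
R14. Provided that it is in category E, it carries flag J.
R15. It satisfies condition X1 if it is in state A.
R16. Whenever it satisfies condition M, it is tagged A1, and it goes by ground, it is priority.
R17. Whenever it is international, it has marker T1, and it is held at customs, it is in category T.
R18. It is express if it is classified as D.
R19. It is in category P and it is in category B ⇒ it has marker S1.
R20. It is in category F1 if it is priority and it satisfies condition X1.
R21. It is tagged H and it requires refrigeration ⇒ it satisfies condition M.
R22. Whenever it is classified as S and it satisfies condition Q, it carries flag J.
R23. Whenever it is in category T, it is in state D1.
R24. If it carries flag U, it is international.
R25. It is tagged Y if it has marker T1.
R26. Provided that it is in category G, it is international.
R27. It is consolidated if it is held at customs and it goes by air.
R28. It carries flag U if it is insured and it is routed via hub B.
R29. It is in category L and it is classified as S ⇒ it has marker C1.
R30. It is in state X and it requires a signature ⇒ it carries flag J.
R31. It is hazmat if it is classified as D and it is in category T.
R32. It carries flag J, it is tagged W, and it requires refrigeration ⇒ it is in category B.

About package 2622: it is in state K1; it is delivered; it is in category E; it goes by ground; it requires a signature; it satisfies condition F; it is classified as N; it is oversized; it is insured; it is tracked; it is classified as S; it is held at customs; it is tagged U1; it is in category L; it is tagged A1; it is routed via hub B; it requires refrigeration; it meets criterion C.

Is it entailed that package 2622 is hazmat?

Yes

By R9 (it is classified as N, it requires refrigeration): it satisfies condition M.
By R12 (it requires refrigeration): it has marker T1.
By R13 (it requires a signature, it is in state K1, it satisfies condition F): it is tagged W.
By R14 (it is in category E): it carries flag J.
By R16 (it satisfies condition M, it is tagged A1, it goes by ground): it is priority.
By R28 (it is insured, it is routed via hub B): it carries flag U.
By R29 (it is in category L, it is classified as S): it has marker C1.
By R32 (it carries flag J, it is tagged W, it requires refrigeration): it is in category B.
By R4 (it is in category B): it is in category P.
By R8 (it has marker C1, it requires refrigeration): it satisfies condition X1.
By R20 (it is priority, it satisfies condition X1): it is in category F1.
By R24 (it carries flag U): it is international.
By R11 (it is in category F1, it is routed via hub B, it is in category P): it is classified as D.
By R17 (it is international, it has marker T1, it is held at customs): it is in category T.
By R31 (it is classified as D, it is in category T): it is hazmat.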